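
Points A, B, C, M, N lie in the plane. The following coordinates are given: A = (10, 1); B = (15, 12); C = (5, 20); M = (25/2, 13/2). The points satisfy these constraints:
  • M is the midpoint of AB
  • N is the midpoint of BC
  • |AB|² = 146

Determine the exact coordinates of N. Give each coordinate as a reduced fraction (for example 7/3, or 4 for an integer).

N = (10, 16)

1. N_x = 10  [2·N = B+C = (15, 12)+(5, 20)]
2. N_y = 16  [2·N = B+C = (15, 12)+(5, 20)]
   so N = (10, 16)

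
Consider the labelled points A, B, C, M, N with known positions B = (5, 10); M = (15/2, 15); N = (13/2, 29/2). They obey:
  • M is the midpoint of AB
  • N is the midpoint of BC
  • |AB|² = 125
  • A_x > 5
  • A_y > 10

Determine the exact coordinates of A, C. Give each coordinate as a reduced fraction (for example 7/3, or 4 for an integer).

A = (10, 20)
C = (8, 19)

1. A_x = 10  [A = 2·M−B = 2·(15/2, 15)−(5, 10)]
2. A_y = 20  [A = 2·M−B = 2·(15/2, 15)−(5, 10)]
   so A = (10, 20)
3. C_x = 8  [C = 2·N−B = 2·(13/2, 29/2)−(5, 10)]
4. C_y = 19  [C = 2·N−B = 2·(13/2, 29/2)−(5, 10)]
   so C = (8, 19)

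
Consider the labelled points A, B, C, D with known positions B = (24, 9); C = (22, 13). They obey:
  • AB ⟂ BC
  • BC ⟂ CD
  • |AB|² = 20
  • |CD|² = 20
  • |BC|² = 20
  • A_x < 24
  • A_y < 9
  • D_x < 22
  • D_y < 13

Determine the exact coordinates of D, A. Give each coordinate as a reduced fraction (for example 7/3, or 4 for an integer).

D = (18, 11)
A = (20, 7)

1. D_x = 18  [[BC ⟂ CD ⇒ -2x+4y-8=0] ∩ [|D−(22, 13)|²=20]]
2. D_y = 11  [[BC ⟂ CD ⇒ -2x+4y-8=0] ∩ [|D−(22, 13)|²=20]]
   so D = (18, 11)
3. A_x = 20  [[AB ⟂ BC ⇒ 2x-4y-12=0] ∩ [|A−(24, 9)|²=20]]
4. A_y = 7  [[AB ⟂ BC ⇒ 2x-4y-12=0] ∩ [|A−(24, 9)|²=20]]
   so A = (20, 7)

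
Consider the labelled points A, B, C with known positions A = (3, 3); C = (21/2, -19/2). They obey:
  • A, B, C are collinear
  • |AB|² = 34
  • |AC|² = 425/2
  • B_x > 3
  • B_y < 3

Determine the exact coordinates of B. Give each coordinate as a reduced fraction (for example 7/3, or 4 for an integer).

1. B_x = 6  [[A, B, C are collinear ⇒ -25/2x-15/2y+60=0] ∩ [|B−(3, 3)|²=34]]
2. B_y = -2  [[A, B, C are collinear ⇒ -25/2x-15/2y+60=0] ∩ [|B−(3, 3)|²=34]]
   so B = (6, -2)

B = (6, -2)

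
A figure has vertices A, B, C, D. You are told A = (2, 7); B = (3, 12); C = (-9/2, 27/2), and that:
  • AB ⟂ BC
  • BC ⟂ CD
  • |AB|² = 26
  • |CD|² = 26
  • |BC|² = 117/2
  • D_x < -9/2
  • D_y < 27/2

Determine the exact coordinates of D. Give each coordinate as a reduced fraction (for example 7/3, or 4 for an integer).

D = (-11/2, 17/2)

1. D_x = -11/2  [[BC ⟂ CD ⇒ -15/2x+3/2y-54=0] ∩ [|D−(-9/2, 27/2)|²=26]]
2. D_y = 17/2  [[BC ⟂ CD ⇒ -15/2x+3/2y-54=0] ∩ [|D−(-9/2, 27/2)|²=26]]
   so D = (-11/2, 17/2)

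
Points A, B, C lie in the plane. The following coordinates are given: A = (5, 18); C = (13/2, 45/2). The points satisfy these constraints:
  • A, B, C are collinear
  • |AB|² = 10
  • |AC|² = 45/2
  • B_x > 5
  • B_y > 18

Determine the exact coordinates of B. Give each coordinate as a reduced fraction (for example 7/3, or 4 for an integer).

B = (6, 21)

1. B_x = 6  [[A, B, C are collinear ⇒ 9/2x-3/2y+9/2=0] ∩ [|B−(5, 18)|²=10]]
2. B_y = 21  [[A, B, C are collinear ⇒ 9/2x-3/2y+9/2=0] ∩ [|B−(5, 18)|²=10]]
   so B = (6, 21)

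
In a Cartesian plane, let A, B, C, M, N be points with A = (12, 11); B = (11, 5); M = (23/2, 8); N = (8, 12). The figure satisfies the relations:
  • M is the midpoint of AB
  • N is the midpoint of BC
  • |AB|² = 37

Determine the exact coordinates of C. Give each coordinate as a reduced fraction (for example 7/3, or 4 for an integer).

C = (5, 19)

1. C_x = 5  [C = 2·N−B = 2·(8, 12)−(11, 5)]
2. C_y = 19  [C = 2·N−B = 2·(8, 12)−(11, 5)]
   so C = (5, 19)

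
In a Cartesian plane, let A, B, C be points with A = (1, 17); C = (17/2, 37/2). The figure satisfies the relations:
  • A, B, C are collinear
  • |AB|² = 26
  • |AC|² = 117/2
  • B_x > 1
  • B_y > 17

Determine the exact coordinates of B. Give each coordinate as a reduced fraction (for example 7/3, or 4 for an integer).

1. B_x = 6  [[A, B, C are collinear ⇒ 3/2x-15/2y+126=0] ∩ [|B−(1, 17)|²=26]]
2. B_y = 18  [[A, B, C are collinear ⇒ 3/2x-15/2y+126=0] ∩ [|B−(1, 17)|²=26]]
   so B = (6, 18)

B = (6, 18)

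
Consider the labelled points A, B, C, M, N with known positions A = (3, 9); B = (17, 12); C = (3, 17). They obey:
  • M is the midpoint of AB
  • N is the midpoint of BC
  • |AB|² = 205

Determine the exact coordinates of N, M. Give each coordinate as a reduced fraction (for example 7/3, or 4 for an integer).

N = (10, 29/2)
M = (10, 21/2)

1. M_x = 10  [2·M = A+B = (3, 9)+(17, 12)]
2. M_y = 21/2  [2·M = A+B = (3, 9)+(17, 12)]
   so M = (10, 21/2)
3. N_x = 10  [2·N = B+C = (17, 12)+(3, 17)]
4. N_y = 29/2  [2·N = B+C = (17, 12)+(3, 17)]
   so N = (10, 29/2)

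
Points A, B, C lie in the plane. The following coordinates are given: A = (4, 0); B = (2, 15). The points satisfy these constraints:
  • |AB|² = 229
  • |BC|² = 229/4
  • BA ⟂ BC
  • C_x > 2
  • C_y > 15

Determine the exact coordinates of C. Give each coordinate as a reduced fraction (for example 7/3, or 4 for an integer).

C = (19/2, 16)

1. C_x = 19/2  [[BA ⟂ BC ⇒ 2x-15y+221=0] ∩ [|C−(2, 15)|²=229/4]]
2. C_y = 16  [[BA ⟂ BC ⇒ 2x-15y+221=0] ∩ [|C−(2, 15)|²=229/4]]
   so C = (19/2, 16)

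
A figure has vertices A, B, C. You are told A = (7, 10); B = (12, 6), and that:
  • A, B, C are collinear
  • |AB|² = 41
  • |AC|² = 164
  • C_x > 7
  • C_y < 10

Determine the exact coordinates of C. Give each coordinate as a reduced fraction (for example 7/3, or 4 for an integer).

C = (17, 2)

1. C_x = 17  [[A, B, C are collinear ⇒ 4x+5y-78=0] ∩ [|C−(7, 10)|²=164]]
2. C_y = 2  [[A, B, C are collinear ⇒ 4x+5y-78=0] ∩ [|C−(7, 10)|²=164]]
   so C = (17, 2)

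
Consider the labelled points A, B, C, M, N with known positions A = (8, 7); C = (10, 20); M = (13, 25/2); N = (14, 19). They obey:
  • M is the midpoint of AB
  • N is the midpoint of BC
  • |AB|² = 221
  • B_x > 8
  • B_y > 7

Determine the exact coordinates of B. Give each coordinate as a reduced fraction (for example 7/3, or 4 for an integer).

B = (18, 18)

1. B_x = 18  [B = 2·M−A = 2·(13, 25/2)−(8, 7)]
2. B_y = 18  [B = 2·M−A = 2·(13, 25/2)−(8, 7)]
   so B = (18, 18)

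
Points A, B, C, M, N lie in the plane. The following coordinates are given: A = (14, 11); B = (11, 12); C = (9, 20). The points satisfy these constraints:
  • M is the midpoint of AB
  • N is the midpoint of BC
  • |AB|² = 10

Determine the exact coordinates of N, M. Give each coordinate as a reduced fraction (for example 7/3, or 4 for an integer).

1. M_x = 25/2  [2·M = A+B = (14, 11)+(11, 12)]
2. M_y = 23/2  [2·M = A+B = (14, 11)+(11, 12)]
   so M = (25/2, 23/2)
3. N_x = 10  [2·N = B+C = (11, 12)+(9, 20)]
4. N_y = 16  [2·N = B+C = (11, 12)+(9, 20)]
   so N = (10, 16)

N = (10, 16)
M = (25/2, 23/2)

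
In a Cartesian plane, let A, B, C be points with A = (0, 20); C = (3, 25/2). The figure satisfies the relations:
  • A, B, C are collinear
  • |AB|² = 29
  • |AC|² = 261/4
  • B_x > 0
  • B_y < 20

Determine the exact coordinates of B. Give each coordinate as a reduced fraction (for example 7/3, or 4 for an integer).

1. B_x = 2  [[A, B, C are collinear ⇒ -15/2x-3y+60=0] ∩ [|B−(0, 20)|²=29]]
2. B_y = 15  [[A, B, C are collinear ⇒ -15/2x-3y+60=0] ∩ [|B−(0, 20)|²=29]]
   so B = (2, 15)

B = (2, 15)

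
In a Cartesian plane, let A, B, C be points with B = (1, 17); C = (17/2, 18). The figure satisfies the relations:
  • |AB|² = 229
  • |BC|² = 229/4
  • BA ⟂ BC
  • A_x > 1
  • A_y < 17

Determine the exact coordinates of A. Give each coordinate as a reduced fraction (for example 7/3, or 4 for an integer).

A = (3, 2)

1. A_x = 3  [[BA ⟂ BC ⇒ 15/2x+1y-49/2=0] ∩ [|A−(1, 17)|²=229]]
2. A_y = 2  [[BA ⟂ BC ⇒ 15/2x+1y-49/2=0] ∩ [|A−(1, 17)|²=229]]
   so A = (3, 2)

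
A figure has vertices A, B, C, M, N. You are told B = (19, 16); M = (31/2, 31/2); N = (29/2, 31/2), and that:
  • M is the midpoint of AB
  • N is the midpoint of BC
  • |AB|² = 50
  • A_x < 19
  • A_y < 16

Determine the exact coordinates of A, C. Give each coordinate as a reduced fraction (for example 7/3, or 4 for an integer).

A = (12, 15)
C = (10, 15)

1. A_x = 12  [A = 2·M−B = 2·(31/2, 31/2)−(19, 16)]
2. A_y = 15  [A = 2·M−B = 2·(31/2, 31/2)−(19, 16)]
   so A = (12, 15)
3. C_x = 10  [C = 2·N−B = 2·(29/2, 31/2)−(19, 16)]
4. C_y = 15  [C = 2·N−B = 2·(29/2, 31/2)−(19, 16)]
   so C = (10, 15)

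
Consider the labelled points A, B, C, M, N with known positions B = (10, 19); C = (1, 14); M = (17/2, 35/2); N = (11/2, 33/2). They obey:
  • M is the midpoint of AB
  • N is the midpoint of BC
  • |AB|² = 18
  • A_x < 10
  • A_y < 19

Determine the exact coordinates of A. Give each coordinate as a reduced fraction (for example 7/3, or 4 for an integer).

1. A_x = 7  [A = 2·M−B = 2·(17/2, 35/2)−(10, 19)]
2. A_y = 16  [A = 2·M−B = 2·(17/2, 35/2)−(10, 19)]
   so A = (7, 16)

A = (7, 16)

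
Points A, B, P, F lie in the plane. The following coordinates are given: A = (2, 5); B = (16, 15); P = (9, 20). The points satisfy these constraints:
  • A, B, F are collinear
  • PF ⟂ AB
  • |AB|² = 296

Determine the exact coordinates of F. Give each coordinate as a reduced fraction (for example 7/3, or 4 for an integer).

F = (508/37, 495/37)

1. F_x = 508/37  [[A, B, F are collinear ⇒ -10x+14y-50=0] ∩ [PF ⟂ AB ⇒ 14x+10y-326=0]]
2. F_y = 495/37  [[A, B, F are collinear ⇒ -10x+14y-50=0] ∩ [PF ⟂ AB ⇒ 14x+10y-326=0]]
   so F = (508/37, 495/37)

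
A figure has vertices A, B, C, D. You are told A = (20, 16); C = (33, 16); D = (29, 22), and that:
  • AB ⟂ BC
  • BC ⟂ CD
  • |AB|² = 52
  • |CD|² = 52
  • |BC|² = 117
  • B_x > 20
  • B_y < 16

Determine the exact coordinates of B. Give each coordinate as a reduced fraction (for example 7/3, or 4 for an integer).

B = (24, 10)

1. B_x = 24  [[BC ⟂ CD ⇒ 4x-6y-36=0] ∩ [|B−(20, 16)|²=52]]
2. B_y = 10  [[BC ⟂ CD ⇒ 4x-6y-36=0] ∩ [|B−(20, 16)|²=52]]
   so B = (24, 10)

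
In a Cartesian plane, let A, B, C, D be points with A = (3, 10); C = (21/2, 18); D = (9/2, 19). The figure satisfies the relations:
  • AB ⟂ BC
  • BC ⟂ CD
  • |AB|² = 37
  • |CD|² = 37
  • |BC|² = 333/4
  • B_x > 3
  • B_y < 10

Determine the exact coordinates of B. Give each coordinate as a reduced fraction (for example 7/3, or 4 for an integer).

B = (9, 9)

1. B_x = 9  [[BC ⟂ CD ⇒ 6x-1y-45=0] ∩ [|B−(3, 10)|²=37]]
2. B_y = 9  [[BC ⟂ CD ⇒ 6x-1y-45=0] ∩ [|B−(3, 10)|²=37]]
   so B = (9, 9)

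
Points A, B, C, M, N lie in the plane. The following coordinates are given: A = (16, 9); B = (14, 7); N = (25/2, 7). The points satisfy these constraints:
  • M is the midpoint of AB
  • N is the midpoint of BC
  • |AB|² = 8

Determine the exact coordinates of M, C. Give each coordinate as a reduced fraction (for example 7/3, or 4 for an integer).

M = (15, 8)
C = (11, 7)

1. M_x = 15  [2·M = A+B = (16, 9)+(14, 7)]
2. M_y = 8  [2·M = A+B = (16, 9)+(14, 7)]
   so M = (15, 8)
3. C_x = 11  [C = 2·N−B = 2·(25/2, 7)−(14, 7)]
4. C_y = 7  [C = 2·N−B = 2·(25/2, 7)−(14, 7)]
   so C = (11, 7)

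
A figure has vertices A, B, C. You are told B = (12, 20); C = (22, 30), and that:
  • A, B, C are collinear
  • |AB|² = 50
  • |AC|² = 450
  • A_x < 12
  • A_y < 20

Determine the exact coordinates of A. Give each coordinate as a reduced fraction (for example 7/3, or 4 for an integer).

1. A_x = 7  [[A, B, C are collinear ⇒ -10x+10y-80=0] ∩ [|A−(12, 20)|²=50]]
2. A_y = 15  [[A, B, C are collinear ⇒ -10x+10y-80=0] ∩ [|A−(12, 20)|²=50]]
   so A = (7, 15)

A = (7, 15)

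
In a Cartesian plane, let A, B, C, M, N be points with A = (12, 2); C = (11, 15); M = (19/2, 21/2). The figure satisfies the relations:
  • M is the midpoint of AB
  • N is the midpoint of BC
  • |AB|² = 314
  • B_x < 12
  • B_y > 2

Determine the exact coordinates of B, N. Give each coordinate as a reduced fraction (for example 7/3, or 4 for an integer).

B = (7, 19)
N = (9, 17)

1. B_x = 7  [B = 2·M−A = 2·(19/2, 21/2)−(12, 2)]
2. B_y = 19  [B = 2·M−A = 2·(19/2, 21/2)−(12, 2)]
   so B = (7, 19)
3. N_x = 9  [2·N = B+C = (7, 19)+(11, 15)]
4. N_y = 17  [2·N = B+C = (7, 19)+(11, 15)]
   so N = (9, 17)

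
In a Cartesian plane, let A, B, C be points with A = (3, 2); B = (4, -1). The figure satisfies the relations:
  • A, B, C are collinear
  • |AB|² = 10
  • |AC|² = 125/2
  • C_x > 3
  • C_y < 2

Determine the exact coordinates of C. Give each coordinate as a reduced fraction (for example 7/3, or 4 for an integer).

1. C_x = 11/2  [[A, B, C are collinear ⇒ 3x+1y-11=0] ∩ [|C−(3, 2)|²=125/2]]
2. C_y = -11/2  [[A, B, C are collinear ⇒ 3x+1y-11=0] ∩ [|C−(3, 2)|²=125/2]]
   so C = (11/2, -11/2)

C = (11/2, -11/2)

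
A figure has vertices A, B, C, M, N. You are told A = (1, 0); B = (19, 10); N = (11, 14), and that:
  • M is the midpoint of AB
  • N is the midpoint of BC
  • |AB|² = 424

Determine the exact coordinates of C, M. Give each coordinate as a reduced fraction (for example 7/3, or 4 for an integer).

1. M_x = 10  [2·M = A+B = (1, 0)+(19, 10)]
2. M_y = 5  [2·M = A+B = (1, 0)+(19, 10)]
   so M = (10, 5)
3. C_x = 3  [C = 2·N−B = 2·(11, 14)−(19, 10)]
4. C_y = 18  [C = 2·N−B = 2·(11, 14)−(19, 10)]
   so C = (3, 18)

C = (3, 18)
M = (10, 5)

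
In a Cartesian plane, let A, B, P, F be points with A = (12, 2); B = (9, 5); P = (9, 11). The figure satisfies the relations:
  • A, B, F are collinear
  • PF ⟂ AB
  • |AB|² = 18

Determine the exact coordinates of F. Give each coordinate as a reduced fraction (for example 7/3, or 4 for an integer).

1. F_x = 6  [[A, B, F are collinear ⇒ -3x-3y+42=0] ∩ [PF ⟂ AB ⇒ -3x+3y-6=0]]
2. F_y = 8  [[A, B, F are collinear ⇒ -3x-3y+42=0] ∩ [PF ⟂ AB ⇒ -3x+3y-6=0]]
   so F = (6, 8)

F = (6, 8)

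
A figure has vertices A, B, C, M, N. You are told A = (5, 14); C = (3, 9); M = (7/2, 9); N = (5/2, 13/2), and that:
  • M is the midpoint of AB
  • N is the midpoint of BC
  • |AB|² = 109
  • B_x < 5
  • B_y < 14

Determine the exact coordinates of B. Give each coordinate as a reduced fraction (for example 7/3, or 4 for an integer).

B = (2, 4)

1. B_x = 2  [B = 2·M−A = 2·(7/2, 9)−(5, 14)]
2. B_y = 4  [B = 2·M−A = 2·(7/2, 9)−(5, 14)]
   so B = (2, 4)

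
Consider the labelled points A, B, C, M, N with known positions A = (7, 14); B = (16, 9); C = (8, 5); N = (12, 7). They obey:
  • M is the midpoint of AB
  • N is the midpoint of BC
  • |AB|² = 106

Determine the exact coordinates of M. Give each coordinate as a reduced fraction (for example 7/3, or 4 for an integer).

1. M_x = 23/2  [2·M = A+B = (7, 14)+(16, 9)]
2. M_y = 23/2  [2·M = A+B = (7, 14)+(16, 9)]
   so M = (23/2, 23/2)

M = (23/2, 23/2)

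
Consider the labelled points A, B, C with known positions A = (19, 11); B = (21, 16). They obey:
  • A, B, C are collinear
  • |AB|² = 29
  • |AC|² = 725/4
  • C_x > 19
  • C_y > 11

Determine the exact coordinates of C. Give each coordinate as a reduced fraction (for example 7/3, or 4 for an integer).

C = (24, 47/2)

1. C_x = 24  [[A, B, C are collinear ⇒ -5x+2y+73=0] ∩ [|C−(19, 11)|²=725/4]]
2. C_y = 47/2  [[A, B, C are collinear ⇒ -5x+2y+73=0] ∩ [|C−(19, 11)|²=725/4]]
   so C = (24, 47/2)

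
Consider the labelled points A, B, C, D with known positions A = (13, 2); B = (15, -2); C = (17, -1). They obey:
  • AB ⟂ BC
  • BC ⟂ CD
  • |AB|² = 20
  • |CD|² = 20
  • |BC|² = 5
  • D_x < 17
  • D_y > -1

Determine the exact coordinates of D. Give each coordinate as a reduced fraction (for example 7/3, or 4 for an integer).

1. D_x = 15  [[BC ⟂ CD ⇒ 2x+1y-33=0] ∩ [|D−(17, -1)|²=20]]
2. D_y = 3  [[BC ⟂ CD ⇒ 2x+1y-33=0] ∩ [|D−(17, -1)|²=20]]
   so D = (15, 3)

D = (15, 3)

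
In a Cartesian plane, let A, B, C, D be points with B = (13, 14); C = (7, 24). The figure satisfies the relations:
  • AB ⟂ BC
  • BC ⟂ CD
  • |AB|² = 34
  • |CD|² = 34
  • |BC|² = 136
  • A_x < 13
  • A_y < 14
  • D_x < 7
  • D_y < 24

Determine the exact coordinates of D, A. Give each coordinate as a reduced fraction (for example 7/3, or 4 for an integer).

1. D_x = 2  [[BC ⟂ CD ⇒ -6x+10y-198=0] ∩ [|D−(7, 24)|²=34]]
2. D_y = 21  [[BC ⟂ CD ⇒ -6x+10y-198=0] ∩ [|D−(7, 24)|²=34]]
   so D = (2, 21)
3. A_x = 8  [[AB ⟂ BC ⇒ 6x-10y+62=0] ∩ [|A−(13, 14)|²=34]]
4. A_y = 11  [[AB ⟂ BC ⇒ 6x-10y+62=0] ∩ [|A−(13, 14)|²=34]]
   so A = (8, 11)

D = (2, 21)
A = (8, 11)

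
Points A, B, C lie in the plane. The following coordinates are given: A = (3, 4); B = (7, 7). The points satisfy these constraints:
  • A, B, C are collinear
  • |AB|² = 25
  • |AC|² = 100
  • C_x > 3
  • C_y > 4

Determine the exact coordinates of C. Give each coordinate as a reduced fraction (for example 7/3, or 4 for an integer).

1. C_x = 11  [[A, B, C are collinear ⇒ -3x+4y-7=0] ∩ [|C−(3, 4)|²=100]]
2. C_y = 10  [[A, B, C are collinear ⇒ -3x+4y-7=0] ∩ [|C−(3, 4)|²=100]]
   so C = (11, 10)

C = (11, 10)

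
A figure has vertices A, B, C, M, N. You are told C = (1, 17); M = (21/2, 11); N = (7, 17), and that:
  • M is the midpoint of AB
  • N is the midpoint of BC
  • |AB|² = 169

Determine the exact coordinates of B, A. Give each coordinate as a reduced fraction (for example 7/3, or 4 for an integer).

1. B_x = 13  [B = 2·N−C = 2·(7, 17)−(1, 17)]
2. B_y = 17  [B = 2·N−C = 2·(7, 17)−(1, 17)]
   so B = (13, 17)
3. A_x = 8  [A = 2·M−B = 2·(21/2, 11)−(13, 17)]
4. A_y = 5  [A = 2·M−B = 2·(21/2, 11)−(13, 17)]
   so A = (8, 5)

B = (13, 17)
A = (8, 5)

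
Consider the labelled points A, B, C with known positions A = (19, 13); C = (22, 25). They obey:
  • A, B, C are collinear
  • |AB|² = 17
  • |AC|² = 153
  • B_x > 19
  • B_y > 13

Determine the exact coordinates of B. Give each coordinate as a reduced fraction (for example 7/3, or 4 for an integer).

1. B_x = 20  [[A, B, C are collinear ⇒ 12x-3y-189=0] ∩ [|B−(19, 13)|²=17]]
2. B_y = 17  [[A, B, C are collinear ⇒ 12x-3y-189=0] ∩ [|B−(19, 13)|²=17]]
   so B = (20, 17)

B = (20, 17)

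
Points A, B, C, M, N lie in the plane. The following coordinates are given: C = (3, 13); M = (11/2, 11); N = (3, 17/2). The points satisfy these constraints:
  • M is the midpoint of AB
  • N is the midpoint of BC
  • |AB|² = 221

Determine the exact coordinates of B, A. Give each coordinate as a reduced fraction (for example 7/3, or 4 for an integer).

B = (3, 4)
A = (8, 18)

1. B_x = 3  [B = 2·N−C = 2·(3, 17/2)−(3, 13)]
2. B_y = 4  [B = 2·N−C = 2·(3, 17/2)−(3, 13)]
   so B = (3, 4)
3. A_x = 8  [A = 2·M−B = 2·(11/2, 11)−(3, 4)]
4. A_y = 18  [A = 2·M−B = 2·(11/2, 11)−(3, 4)]
   so A = (8, 18)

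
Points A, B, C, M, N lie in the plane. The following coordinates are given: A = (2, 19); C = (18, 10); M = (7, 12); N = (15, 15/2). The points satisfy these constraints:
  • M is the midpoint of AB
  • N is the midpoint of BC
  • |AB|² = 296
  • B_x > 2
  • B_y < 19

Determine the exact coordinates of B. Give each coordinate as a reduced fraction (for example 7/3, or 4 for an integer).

B = (12, 5)

1. B_x = 12  [B = 2·M−A = 2·(7, 12)−(2, 19)]
2. B_y = 5  [B = 2·M−A = 2·(7, 12)−(2, 19)]
   so B = (12, 5)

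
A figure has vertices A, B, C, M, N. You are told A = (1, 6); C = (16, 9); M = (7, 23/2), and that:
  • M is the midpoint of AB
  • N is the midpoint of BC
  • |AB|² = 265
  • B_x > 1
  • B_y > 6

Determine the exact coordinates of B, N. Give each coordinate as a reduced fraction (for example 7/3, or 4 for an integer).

B = (13, 17)
N = (29/2, 13)

1. B_x = 13  [B = 2·M−A = 2·(7, 23/2)−(1, 6)]
2. B_y = 17  [B = 2·M−A = 2·(7, 23/2)−(1, 6)]
   so B = (13, 17)
3. N_x = 29/2  [2·N = B+C = (13, 17)+(16, 9)]
4. N_y = 13  [2·N = B+C = (13, 17)+(16, 9)]
   so N = (29/2, 13)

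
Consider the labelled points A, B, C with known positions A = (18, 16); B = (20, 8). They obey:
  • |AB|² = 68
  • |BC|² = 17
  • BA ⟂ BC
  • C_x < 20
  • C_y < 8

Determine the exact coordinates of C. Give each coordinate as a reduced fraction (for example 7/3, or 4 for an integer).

1. C_x = 16  [[BA ⟂ BC ⇒ -2x+8y-24=0] ∩ [|C−(20, 8)|²=17]]
2. C_y = 7  [[BA ⟂ BC ⇒ -2x+8y-24=0] ∩ [|C−(20, 8)|²=17]]
   so C = (16, 7)

C = (16, 7)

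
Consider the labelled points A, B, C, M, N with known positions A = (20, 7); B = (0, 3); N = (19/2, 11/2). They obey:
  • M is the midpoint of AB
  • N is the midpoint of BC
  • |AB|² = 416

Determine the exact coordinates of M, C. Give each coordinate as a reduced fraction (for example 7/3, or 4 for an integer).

M = (10, 5)
C = (19, 8)

1. M_x = 10  [2·M = A+B = (20, 7)+(0, 3)]
2. M_y = 5  [2·M = A+B = (20, 7)+(0, 3)]
   so M = (10, 5)
3. C_x = 19  [C = 2·N−B = 2·(19/2, 11/2)−(0, 3)]
4. C_y = 8  [C = 2·N−B = 2·(19/2, 11/2)−(0, 3)]
   so C = (19, 8)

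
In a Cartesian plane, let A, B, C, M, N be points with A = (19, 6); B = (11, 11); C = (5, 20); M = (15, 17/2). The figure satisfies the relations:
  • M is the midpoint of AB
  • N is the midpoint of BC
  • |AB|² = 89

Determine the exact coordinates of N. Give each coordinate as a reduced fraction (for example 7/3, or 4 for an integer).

1. N_x = 8  [2·N = B+C = (11, 11)+(5, 20)]
2. N_y = 31/2  [2·N = B+C = (11, 11)+(5, 20)]
   so N = (8, 31/2)

N = (8, 31/2)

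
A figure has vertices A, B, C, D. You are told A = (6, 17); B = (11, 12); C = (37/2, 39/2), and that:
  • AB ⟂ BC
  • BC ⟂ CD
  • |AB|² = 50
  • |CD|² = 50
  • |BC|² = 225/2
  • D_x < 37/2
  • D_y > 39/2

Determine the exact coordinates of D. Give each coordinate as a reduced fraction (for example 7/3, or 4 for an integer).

1. D_x = 27/2  [[BC ⟂ CD ⇒ 15/2x+15/2y-285=0] ∩ [|D−(37/2, 39/2)|²=50]]
2. D_y = 49/2  [[BC ⟂ CD ⇒ 15/2x+15/2y-285=0] ∩ [|D−(37/2, 39/2)|²=50]]
   so D = (27/2, 49/2)

D = (27/2, 49/2)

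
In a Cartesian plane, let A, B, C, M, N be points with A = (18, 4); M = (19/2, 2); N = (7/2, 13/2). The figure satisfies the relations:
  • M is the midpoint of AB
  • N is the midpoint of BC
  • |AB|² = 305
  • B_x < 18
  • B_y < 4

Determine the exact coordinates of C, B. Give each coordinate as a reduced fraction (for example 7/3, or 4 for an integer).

1. B_x = 1  [B = 2·M−A = 2·(19/2, 2)−(18, 4)]
2. B_y = 0  [B = 2·M−A = 2·(19/2, 2)−(18, 4)]
   so B = (1, 0)
3. C_x = 6  [C = 2·N−B = 2·(7/2, 13/2)−(1, 0)]
4. C_y = 13  [C = 2·N−B = 2·(7/2, 13/2)−(1, 0)]
   so C = (6, 13)

C = (6, 13)
B = (1, 0)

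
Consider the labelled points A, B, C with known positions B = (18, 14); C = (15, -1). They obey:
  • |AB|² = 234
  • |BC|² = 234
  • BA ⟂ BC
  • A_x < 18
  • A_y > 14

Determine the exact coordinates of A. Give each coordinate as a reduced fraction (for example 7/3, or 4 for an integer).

A = (3, 17)

1. A_x = 3  [[BA ⟂ BC ⇒ -3x-15y+264=0] ∩ [|A−(18, 14)|²=234]]
2. A_y = 17  [[BA ⟂ BC ⇒ -3x-15y+264=0] ∩ [|A−(18, 14)|²=234]]
   so A = (3, 17)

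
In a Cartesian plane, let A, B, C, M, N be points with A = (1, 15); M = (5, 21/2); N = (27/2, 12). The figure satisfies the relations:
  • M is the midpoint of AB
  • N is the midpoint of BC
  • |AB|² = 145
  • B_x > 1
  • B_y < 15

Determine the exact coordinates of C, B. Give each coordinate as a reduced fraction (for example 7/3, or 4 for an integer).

C = (18, 18)
B = (9, 6)

1. B_x = 9  [B = 2·M−A = 2·(5, 21/2)−(1, 15)]
2. B_y = 6  [B = 2·M−A = 2·(5, 21/2)−(1, 15)]
   so B = (9, 6)
3. C_x = 18  [C = 2·N−B = 2·(27/2, 12)−(9, 6)]
4. C_y = 18  [C = 2·N−B = 2·(27/2, 12)−(9, 6)]
   so C = (18, 18)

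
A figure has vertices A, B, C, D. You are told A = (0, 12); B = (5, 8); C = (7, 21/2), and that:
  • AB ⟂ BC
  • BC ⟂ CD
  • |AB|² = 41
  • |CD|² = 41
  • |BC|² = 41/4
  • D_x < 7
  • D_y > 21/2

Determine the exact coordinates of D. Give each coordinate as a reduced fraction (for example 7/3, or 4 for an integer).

D = (2, 29/2)

1. D_x = 2  [[BC ⟂ CD ⇒ 2x+5/2y-161/4=0] ∩ [|D−(7, 21/2)|²=41]]
2. D_y = 29/2  [[BC ⟂ CD ⇒ 2x+5/2y-161/4=0] ∩ [|D−(7, 21/2)|²=41]]
   so D = (2, 29/2)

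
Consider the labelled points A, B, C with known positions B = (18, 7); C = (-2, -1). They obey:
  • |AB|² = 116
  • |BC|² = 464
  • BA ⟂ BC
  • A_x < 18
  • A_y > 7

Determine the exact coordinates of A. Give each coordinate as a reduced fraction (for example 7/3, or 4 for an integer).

1. A_x = 14  [[BA ⟂ BC ⇒ -20x-8y+416=0] ∩ [|A−(18, 7)|²=116]]
2. A_y = 17  [[BA ⟂ BC ⇒ -20x-8y+416=0] ∩ [|A−(18, 7)|²=116]]
   so A = (14, 17)

A = (14, 17)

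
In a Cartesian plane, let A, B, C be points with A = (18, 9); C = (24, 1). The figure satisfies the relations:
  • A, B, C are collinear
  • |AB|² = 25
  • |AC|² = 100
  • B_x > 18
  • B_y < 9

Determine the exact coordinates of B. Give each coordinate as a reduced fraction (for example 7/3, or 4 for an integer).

B = (21, 5)

1. B_x = 21  [[A, B, C are collinear ⇒ -8x-6y+198=0] ∩ [|B−(18, 9)|²=25]]
2. B_y = 5  [[A, B, C are collinear ⇒ -8x-6y+198=0] ∩ [|B−(18, 9)|²=25]]
   so B = (21, 5)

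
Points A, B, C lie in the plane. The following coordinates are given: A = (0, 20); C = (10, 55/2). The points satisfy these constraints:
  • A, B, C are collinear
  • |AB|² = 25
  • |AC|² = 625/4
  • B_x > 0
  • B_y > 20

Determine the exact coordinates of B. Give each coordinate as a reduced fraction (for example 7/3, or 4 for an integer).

B = (4, 23)

1. B_x = 4  [[A, B, C are collinear ⇒ 15/2x-10y+200=0] ∩ [|B−(0, 20)|²=25]]
2. B_y = 23  [[A, B, C are collinear ⇒ 15/2x-10y+200=0] ∩ [|B−(0, 20)|²=25]]
   so B = (4, 23)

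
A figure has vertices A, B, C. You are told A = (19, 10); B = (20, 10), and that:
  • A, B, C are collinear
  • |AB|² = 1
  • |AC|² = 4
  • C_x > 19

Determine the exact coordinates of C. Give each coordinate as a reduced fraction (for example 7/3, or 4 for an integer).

1. C_x = 21  [[A, B, C are collinear ⇒ 1y-10=0] ∩ [|C−(19, 10)|²=4]]
2. C_y = 10  [[A, B, C are collinear ⇒ 1y-10=0] ∩ [|C−(19, 10)|²=4]]
   so C = (21, 10)

C = (21, 10)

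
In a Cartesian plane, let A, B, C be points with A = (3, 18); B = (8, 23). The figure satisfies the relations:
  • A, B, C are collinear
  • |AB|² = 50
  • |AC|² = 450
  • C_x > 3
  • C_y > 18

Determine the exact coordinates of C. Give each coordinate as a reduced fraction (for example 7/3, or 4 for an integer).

C = (18, 33)

1. C_x = 18  [[A, B, C are collinear ⇒ -5x+5y-75=0] ∩ [|C−(3, 18)|²=450]]
2. C_y = 33  [[A, B, C are collinear ⇒ -5x+5y-75=0] ∩ [|C−(3, 18)|²=450]]
   so C = (18, 33)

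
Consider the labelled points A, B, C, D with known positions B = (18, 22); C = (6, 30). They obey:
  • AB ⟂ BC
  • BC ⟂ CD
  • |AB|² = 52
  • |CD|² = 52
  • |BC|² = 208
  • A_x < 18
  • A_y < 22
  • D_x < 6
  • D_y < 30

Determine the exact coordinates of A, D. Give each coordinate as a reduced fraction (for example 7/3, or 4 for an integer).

1. A_x = 14  [[AB ⟂ BC ⇒ 12x-8y-40=0] ∩ [|A−(18, 22)|²=52]]
2. A_y = 16  [[AB ⟂ BC ⇒ 12x-8y-40=0] ∩ [|A−(18, 22)|²=52]]
   so A = (14, 16)
3. D_x = 2  [[BC ⟂ CD ⇒ -12x+8y-168=0] ∩ [|D−(6, 30)|²=52]]
4. D_y = 24  [[BC ⟂ CD ⇒ -12x+8y-168=0] ∩ [|D−(6, 30)|²=52]]
   so D = (2, 24)

A = (14, 16)
D = (2, 24)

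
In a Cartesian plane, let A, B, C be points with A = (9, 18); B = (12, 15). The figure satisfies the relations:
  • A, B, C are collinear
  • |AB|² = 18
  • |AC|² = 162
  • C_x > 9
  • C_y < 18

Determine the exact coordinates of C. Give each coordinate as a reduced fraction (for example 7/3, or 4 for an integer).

1. C_x = 18  [[A, B, C are collinear ⇒ 3x+3y-81=0] ∩ [|C−(9, 18)|²=162]]
2. C_y = 9  [[A, B, C are collinear ⇒ 3x+3y-81=0] ∩ [|C−(9, 18)|²=162]]
   so C = (18, 9)

C = (18, 9)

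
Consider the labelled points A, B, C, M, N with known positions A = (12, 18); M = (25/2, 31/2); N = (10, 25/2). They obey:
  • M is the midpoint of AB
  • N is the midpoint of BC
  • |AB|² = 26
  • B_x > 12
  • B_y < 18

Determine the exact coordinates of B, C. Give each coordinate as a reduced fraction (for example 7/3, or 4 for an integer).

1. B_x = 13  [B = 2·M−A = 2·(25/2, 31/2)−(12, 18)]
2. B_y = 13  [B = 2·M−A = 2·(25/2, 31/2)−(12, 18)]
   so B = (13, 13)
3. C_x = 7  [C = 2·N−B = 2·(10, 25/2)−(13, 13)]
4. C_y = 12  [C = 2·N−B = 2·(10, 25/2)−(13, 13)]
   so C = (7, 12)

B = (13, 13)
C = (7, 12)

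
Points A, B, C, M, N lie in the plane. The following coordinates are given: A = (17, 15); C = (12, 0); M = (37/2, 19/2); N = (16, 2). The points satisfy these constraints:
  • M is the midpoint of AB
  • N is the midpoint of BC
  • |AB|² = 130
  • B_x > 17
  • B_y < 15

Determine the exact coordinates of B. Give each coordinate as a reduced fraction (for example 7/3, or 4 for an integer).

B = (20, 4)

1. B_x = 20  [B = 2·M−A = 2·(37/2, 19/2)−(17, 15)]
2. B_y = 4  [B = 2·M−A = 2·(37/2, 19/2)−(17, 15)]
   so B = (20, 4)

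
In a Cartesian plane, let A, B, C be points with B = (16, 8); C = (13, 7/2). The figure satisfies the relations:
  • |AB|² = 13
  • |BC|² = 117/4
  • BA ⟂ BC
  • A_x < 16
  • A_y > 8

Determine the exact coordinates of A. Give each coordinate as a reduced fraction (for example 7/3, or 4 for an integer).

A = (13, 10)

1. A_x = 13  [[BA ⟂ BC ⇒ -3x-9/2y+84=0] ∩ [|A−(16, 8)|²=13]]
2. A_y = 10  [[BA ⟂ BC ⇒ -3x-9/2y+84=0] ∩ [|A−(16, 8)|²=13]]
   so A = (13, 10)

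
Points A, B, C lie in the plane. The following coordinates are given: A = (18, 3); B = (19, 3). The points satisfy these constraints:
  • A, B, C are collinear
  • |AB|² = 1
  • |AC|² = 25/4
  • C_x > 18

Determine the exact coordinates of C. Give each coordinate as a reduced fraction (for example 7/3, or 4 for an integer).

C = (41/2, 3)

1. C_x = 41/2  [[A, B, C are collinear ⇒ 1y-3=0] ∩ [|C−(18, 3)|²=25/4]]
2. C_y = 3  [[A, B, C are collinear ⇒ 1y-3=0] ∩ [|C−(18, 3)|²=25/4]]
   so C = (41/2, 3)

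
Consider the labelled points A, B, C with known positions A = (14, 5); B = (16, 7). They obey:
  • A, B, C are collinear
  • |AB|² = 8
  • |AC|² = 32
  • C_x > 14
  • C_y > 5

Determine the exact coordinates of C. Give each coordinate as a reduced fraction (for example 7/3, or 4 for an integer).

1. C_x = 18  [[A, B, C are collinear ⇒ -2x+2y+18=0] ∩ [|C−(14, 5)|²=32]]
2. C_y = 9  [[A, B, C are collinear ⇒ -2x+2y+18=0] ∩ [|C−(14, 5)|²=32]]
   so C = (18, 9)

C = (18, 9)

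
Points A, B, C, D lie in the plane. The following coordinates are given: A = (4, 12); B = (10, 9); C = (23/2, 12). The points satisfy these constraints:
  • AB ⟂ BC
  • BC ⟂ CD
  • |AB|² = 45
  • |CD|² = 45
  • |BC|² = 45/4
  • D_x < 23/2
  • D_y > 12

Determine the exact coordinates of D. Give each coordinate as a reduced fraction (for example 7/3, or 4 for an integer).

D = (11/2, 15)

1. D_x = 11/2  [[BC ⟂ CD ⇒ 3/2x+3y-213/4=0] ∩ [|D−(23/2, 12)|²=45]]
2. D_y = 15  [[BC ⟂ CD ⇒ 3/2x+3y-213/4=0] ∩ [|D−(23/2, 12)|²=45]]
   so D = (11/2, 15)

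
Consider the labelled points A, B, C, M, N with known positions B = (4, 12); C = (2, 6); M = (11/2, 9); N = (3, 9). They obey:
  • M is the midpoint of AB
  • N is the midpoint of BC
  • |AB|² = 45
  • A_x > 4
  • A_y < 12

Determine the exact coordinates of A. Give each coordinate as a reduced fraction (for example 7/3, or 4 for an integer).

1. A_x = 7  [A = 2·M−B = 2·(11/2, 9)−(4, 12)]
2. A_y = 6  [A = 2·M−B = 2·(11/2, 9)−(4, 12)]
   so A = (7, 6)

A = (7, 6)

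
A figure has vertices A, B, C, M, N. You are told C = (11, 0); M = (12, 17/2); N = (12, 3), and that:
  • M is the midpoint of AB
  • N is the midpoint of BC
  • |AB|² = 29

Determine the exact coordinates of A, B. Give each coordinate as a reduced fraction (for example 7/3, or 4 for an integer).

1. B_x = 13  [B = 2·N−C = 2·(12, 3)−(11, 0)]
2. B_y = 6  [B = 2·N−C = 2·(12, 3)−(11, 0)]
   so B = (13, 6)
3. A_x = 11  [A = 2·M−B = 2·(12, 17/2)−(13, 6)]
4. A_y = 11  [A = 2·M−B = 2·(12, 17/2)−(13, 6)]
   so A = (11, 11)

A = (11, 11)
B = (13, 6)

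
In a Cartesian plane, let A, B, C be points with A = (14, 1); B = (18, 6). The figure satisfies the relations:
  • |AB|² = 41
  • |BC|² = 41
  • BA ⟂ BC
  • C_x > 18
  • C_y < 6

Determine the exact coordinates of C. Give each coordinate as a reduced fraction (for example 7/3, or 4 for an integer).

1. C_x = 23  [[BA ⟂ BC ⇒ -4x-5y+102=0] ∩ [|C−(18, 6)|²=41]]
2. C_y = 2  [[BA ⟂ BC ⇒ -4x-5y+102=0] ∩ [|C−(18, 6)|²=41]]
   so C = (23, 2)

C = (23, 2)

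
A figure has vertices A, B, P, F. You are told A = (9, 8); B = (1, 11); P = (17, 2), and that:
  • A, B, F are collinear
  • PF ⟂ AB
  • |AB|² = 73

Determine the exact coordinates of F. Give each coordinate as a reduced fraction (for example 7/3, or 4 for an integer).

1. F_x = 1313/73  [[A, B, F are collinear ⇒ -3x-8y+91=0] ∩ [PF ⟂ AB ⇒ -8x+3y+130=0]]
2. F_y = 338/73  [[A, B, F are collinear ⇒ -3x-8y+91=0] ∩ [PF ⟂ AB ⇒ -8x+3y+130=0]]
   so F = (1313/73, 338/73)

F = (1313/73, 338/73)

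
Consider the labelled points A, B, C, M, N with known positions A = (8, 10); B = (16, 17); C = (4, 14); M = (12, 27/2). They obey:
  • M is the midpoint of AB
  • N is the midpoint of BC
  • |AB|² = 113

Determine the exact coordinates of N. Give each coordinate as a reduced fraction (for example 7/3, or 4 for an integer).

N = (10, 31/2)

1. N_x = 10  [2·N = B+C = (16, 17)+(4, 14)]
2. N_y = 31/2  [2·N = B+C = (16, 17)+(4, 14)]
   so N = (10, 31/2)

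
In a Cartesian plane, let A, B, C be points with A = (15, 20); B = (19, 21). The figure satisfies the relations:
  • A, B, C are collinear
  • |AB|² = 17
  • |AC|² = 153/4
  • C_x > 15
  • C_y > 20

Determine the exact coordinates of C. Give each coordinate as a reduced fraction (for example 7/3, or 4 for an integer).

C = (21, 43/2)

1. C_x = 21  [[A, B, C are collinear ⇒ -1x+4y-65=0] ∩ [|C−(15, 20)|²=153/4]]
2. C_y = 43/2  [[A, B, C are collinear ⇒ -1x+4y-65=0] ∩ [|C−(15, 20)|²=153/4]]
   so C = (21, 43/2)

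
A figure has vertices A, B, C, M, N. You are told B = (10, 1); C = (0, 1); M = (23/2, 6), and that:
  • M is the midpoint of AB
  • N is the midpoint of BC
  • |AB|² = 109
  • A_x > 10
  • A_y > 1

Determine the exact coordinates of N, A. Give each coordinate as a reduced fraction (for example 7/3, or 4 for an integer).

1. A_x = 13  [A = 2·M−B = 2·(23/2, 6)−(10, 1)]
2. A_y = 11  [A = 2·M−B = 2·(23/2, 6)−(10, 1)]
   so A = (13, 11)
3. N_x = 5  [2·N = B+C = (10, 1)+(0, 1)]
4. N_y = 1  [2·N = B+C = (10, 1)+(0, 1)]
   so N = (5, 1)

N = (5, 1)
A = (13, 11)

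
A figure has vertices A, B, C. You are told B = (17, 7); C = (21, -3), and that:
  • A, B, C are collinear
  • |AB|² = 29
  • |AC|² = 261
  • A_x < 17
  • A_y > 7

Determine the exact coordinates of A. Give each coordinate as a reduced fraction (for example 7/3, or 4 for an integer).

A = (15, 12)

1. A_x = 15  [[A, B, C are collinear ⇒ 10x+4y-198=0] ∩ [|A−(17, 7)|²=29]]
2. A_y = 12  [[A, B, C are collinear ⇒ 10x+4y-198=0] ∩ [|A−(17, 7)|²=29]]
   so A = (15, 12)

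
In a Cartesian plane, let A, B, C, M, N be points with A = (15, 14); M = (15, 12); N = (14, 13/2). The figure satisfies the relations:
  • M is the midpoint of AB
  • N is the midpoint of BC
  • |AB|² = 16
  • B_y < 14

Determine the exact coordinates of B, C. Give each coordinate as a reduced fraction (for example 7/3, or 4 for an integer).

1. B_x = 15  [B = 2·M−A = 2·(15, 12)−(15, 14)]
2. B_y = 10  [B = 2·M−A = 2·(15, 12)−(15, 14)]
   so B = (15, 10)
3. C_x = 13  [C = 2·N−B = 2·(14, 13/2)−(15, 10)]
4. C_y = 3  [C = 2·N−B = 2·(14, 13/2)−(15, 10)]
   so C = (13, 3)

B = (15, 10)
C = (13, 3)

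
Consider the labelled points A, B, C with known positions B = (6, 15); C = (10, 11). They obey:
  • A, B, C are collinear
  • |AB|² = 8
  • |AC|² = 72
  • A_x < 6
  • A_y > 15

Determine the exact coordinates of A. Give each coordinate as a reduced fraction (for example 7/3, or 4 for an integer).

A = (4, 17)

1. A_x = 4  [[A, B, C are collinear ⇒ 4x+4y-84=0] ∩ [|A−(6, 15)|²=8]]
2. A_y = 17  [[A, B, C are collinear ⇒ 4x+4y-84=0] ∩ [|A−(6, 15)|²=8]]
   so A = (4, 17)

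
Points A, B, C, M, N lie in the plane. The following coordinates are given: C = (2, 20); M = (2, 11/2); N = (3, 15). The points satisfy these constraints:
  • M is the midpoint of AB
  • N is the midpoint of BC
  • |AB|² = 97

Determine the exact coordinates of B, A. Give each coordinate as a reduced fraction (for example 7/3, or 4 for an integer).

B = (4, 10)
A = (0, 1)

1. B_x = 4  [B = 2·N−C = 2·(3, 15)−(2, 20)]
2. B_y = 10  [B = 2·N−C = 2·(3, 15)−(2, 20)]
   so B = (4, 10)
3. A_x = 0  [A = 2·M−B = 2·(2, 11/2)−(4, 10)]
4. A_y = 1  [A = 2·M−B = 2·(2, 11/2)−(4, 10)]
   so A = (0, 1)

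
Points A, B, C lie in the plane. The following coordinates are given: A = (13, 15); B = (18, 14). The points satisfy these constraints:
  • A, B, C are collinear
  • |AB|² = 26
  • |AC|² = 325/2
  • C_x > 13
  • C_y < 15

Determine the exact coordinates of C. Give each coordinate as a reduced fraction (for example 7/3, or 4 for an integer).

C = (51/2, 25/2)

1. C_x = 51/2  [[A, B, C are collinear ⇒ 1x+5y-88=0] ∩ [|C−(13, 15)|²=325/2]]
2. C_y = 25/2  [[A, B, C are collinear ⇒ 1x+5y-88=0] ∩ [|C−(13, 15)|²=325/2]]
   so C = (51/2, 25/2)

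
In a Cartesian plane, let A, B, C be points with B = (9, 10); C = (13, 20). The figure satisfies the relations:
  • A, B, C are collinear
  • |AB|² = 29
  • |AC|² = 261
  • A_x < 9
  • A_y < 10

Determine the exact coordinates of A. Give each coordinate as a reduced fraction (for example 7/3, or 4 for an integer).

1. A_x = 7  [[A, B, C are collinear ⇒ -10x+4y+50=0] ∩ [|A−(9, 10)|²=29]]
2. A_y = 5  [[A, B, C are collinear ⇒ -10x+4y+50=0] ∩ [|A−(9, 10)|²=29]]
   so A = (7, 5)

A = (7, 5)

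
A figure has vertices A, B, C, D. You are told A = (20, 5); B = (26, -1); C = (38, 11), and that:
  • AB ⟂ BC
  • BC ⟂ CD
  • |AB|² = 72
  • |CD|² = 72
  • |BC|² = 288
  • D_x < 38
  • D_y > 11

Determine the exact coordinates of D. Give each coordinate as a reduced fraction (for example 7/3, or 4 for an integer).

D = (32, 17)

1. D_x = 32  [[BC ⟂ CD ⇒ 12x+12y-588=0] ∩ [|D−(38, 11)|²=72]]
2. D_y = 17  [[BC ⟂ CD ⇒ 12x+12y-588=0] ∩ [|D−(38, 11)|²=72]]
   so D = (32, 17)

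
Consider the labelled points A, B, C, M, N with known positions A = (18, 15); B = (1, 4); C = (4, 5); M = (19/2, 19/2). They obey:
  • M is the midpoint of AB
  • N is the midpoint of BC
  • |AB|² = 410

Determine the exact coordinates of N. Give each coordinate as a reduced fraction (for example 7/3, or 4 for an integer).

1. N_x = 5/2  [2·N = B+C = (1, 4)+(4, 5)]
2. N_y = 9/2  [2·N = B+C = (1, 4)+(4, 5)]
   so N = (5/2, 9/2)

N = (5/2, 9/2)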